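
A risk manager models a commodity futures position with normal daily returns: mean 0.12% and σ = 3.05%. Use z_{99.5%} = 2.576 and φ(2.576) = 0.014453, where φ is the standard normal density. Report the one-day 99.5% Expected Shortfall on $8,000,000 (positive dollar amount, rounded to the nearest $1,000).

$696,000

Tail multiplier: φ(z)/(1−α) = 0.014453 / 0.005 = 2.891.
ES = −(0.12%) + 3.05% × 2.891 = 8.698%.
On $8,000,000: 0.08698 × $8,000,000 = $695,840.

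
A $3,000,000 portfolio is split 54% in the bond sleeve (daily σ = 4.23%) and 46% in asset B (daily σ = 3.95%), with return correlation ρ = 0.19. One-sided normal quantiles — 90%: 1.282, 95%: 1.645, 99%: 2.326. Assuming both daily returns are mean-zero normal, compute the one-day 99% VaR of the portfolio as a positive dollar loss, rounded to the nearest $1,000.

$222,000

σ_p² = 0.54²·4.23² + 0.46²·3.95² + 2·0.19·0.54·0.46·4.23·3.95 = 10.0962 (%²).
σ_p = √10.0962 = 3.177%.
VaR = 2.326 × 3.177% = 7.390%; on $3,000,000 that is $221,700.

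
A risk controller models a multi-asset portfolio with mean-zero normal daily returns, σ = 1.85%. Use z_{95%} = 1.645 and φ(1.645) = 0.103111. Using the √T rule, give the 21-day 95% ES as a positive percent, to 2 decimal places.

σ_{21d} = 1.85% × √21 = 8.478%.
ES multiplier = φ(z)/(1−α) = 0.103111/0.05 = 2.062.
ES = 8.478% × 2.062 = 17.482%.

17.48%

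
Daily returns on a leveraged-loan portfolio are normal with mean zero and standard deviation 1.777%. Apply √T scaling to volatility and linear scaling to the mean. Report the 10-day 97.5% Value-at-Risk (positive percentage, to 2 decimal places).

At 97.5%, z = 1.960.
σ_{10d} = 1.777% × √10 = 5.619%.
VaR = 1.960 × 5.619% = 11.013%.

11.01%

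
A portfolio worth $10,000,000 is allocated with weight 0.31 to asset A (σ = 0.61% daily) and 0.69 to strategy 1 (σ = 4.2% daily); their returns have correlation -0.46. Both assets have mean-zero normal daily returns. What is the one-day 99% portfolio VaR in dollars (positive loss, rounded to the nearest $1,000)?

$655,000

σ_p² = 0.31²·0.61² + 0.69²·4.2² + 2·-0.46·0.31·0.69·0.61·4.2 = 7.9300 (%²).
σ_p = √7.9300 = 2.816%.
At 99%, z = 2.326.
VaR = 2.326 × 2.816% = 6.550%; on $10,000,000 that is $655,000.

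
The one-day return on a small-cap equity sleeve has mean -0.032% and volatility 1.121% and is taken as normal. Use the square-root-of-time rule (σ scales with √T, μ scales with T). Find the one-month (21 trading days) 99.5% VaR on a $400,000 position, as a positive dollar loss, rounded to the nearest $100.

At 99.5%, z = 2.576.
σ_{21d} = 1.121% × √21 = 5.137%; μ_{21d} = 21 × -0.032% = -0.672%.
VaR = −(-0.672%) + 2.576 × 5.137% = 13.905%.
On $400,000: 0.13905 × $400,000 = $55,620.

$55,600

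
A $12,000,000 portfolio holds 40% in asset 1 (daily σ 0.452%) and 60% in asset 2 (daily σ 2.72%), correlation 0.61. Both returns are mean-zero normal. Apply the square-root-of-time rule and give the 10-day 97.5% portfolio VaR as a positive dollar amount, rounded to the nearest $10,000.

σ_p = √(0.4²·0.452² + 0.6²·2.72² + 2·0.61·0.4·0.6·0.452·2.72) = 1.748%.
σ_{10d} = 1.748% × √10 = 5.528%.
z(97.5%) = 1.960.
VaR = 1.960 × 5.528% = 10.835%; on $12,000,000 that is $1,300,200.

$1,300,000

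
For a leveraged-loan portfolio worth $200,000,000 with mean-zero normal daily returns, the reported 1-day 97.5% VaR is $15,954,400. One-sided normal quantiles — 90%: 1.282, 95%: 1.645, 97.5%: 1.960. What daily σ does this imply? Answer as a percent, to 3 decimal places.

4.070%

VaR as a fraction: $15,954,400 / $200,000,000 = 7.977%.
σ = VaR / z = 7.977% / 1.960 = 4.070%.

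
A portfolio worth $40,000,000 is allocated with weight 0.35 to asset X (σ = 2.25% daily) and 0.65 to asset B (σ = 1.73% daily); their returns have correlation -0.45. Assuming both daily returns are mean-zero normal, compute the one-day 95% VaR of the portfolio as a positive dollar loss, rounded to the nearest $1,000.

$686,000

σ_p² = 0.35²·2.25² + 0.65²·1.73² + 2·-0.45·0.35·0.65·2.25·1.73 = 1.0877 (%²).
σ_p = √1.0877 = 1.043%.
At 95%, z = 1.645.
VaR = 1.645 × 1.043% = 1.716%; on $40,000,000 that is $686,400.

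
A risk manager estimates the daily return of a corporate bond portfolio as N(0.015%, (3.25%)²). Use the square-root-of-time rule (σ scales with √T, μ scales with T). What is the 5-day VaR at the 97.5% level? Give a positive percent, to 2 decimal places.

At 97.5%, z = 1.960.
σ_{5d} = 3.25% × √5 = 7.267%; μ_{5d} = 5 × 0.015% = 0.075%.
VaR = −(0.075%) + 1.960 × 7.267% = 14.168%.

14.17%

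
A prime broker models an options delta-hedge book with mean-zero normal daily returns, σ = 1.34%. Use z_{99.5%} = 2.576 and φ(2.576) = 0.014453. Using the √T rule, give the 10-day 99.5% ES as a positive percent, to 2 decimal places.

σ_{10d} = 1.34% × √10 = 4.237%.
ES multiplier = φ(z)/(1−α) = 0.014453/0.005 = 2.891.
ES = 4.237% × 2.891 = 12.249%.

12.25%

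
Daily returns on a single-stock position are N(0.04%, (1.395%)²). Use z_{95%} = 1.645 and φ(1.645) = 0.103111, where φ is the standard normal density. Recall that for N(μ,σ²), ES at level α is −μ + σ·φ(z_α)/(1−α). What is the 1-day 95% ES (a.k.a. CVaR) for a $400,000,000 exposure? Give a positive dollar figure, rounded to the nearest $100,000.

Tail multiplier: φ(z)/(1−α) = 0.103111 / 0.05 = 2.062.
ES = −(0.04%) + 1.395% × 2.062 = 2.836%.
On $400,000,000: 0.02836 × $400,000,000 = $11,344,000.

$11,300,000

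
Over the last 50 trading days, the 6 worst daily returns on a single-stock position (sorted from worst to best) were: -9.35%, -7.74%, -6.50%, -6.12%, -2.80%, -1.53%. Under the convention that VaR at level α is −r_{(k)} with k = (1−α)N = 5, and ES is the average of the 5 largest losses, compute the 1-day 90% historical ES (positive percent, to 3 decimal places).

The 5 worst returns sum to -32.51%.
ES = −(-32.51%) / 5 = 6.502%.

6.502%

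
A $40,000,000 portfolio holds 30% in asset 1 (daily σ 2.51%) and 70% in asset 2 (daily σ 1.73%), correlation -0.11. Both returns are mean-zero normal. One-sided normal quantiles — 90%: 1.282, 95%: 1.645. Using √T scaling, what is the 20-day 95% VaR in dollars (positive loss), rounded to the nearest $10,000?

$3,980,000

σ_p = √(0.3²·2.51² + 0.7²·1.73² + 2·-0.11·0.3·0.7·2.51·1.73) = 1.354%.
σ_{20d} = 1.354% × √20 = 6.055%.
VaR = 1.645 × 6.055% = 9.960%; on $40,000,000 that is $3,984,000.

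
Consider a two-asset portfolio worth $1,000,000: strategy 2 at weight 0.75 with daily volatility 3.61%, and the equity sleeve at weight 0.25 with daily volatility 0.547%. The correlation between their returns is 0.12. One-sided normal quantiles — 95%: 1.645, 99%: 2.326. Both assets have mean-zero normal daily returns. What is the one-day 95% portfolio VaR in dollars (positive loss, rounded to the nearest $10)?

σ_p² = 0.75²·3.61² + 0.25²·0.547² + 2·0.12·0.75·0.25·3.61·0.547 = 7.4381 (%²).
σ_p = √7.4381 = 2.727%.
VaR = 1.645 × 2.727% = 4.486%; on $1,000,000 that is $44,860.

$44,860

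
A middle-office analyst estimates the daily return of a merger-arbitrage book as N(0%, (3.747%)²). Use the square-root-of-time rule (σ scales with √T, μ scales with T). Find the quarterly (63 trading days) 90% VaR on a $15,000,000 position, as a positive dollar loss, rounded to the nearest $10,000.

At 90%, z = 1.282.
σ_{63d} = 3.747% × √63 = 29.741%.
VaR = 1.282 × 29.741% = 38.128%.
On $15,000,000: 0.38128 × $15,000,000 = $5,719,200.

$5,720,000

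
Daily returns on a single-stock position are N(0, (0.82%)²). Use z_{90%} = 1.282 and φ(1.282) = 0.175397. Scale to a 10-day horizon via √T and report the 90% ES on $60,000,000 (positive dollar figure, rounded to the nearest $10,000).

σ_{10d} = 0.82% × √10 = 2.593%.
ES multiplier = φ(z)/(1−α) = 0.175397/0.1 = 1.754.
ES = 2.593% × 1.754 = 4.548%; on $60,000,000: $2,728,800.

$2,730,000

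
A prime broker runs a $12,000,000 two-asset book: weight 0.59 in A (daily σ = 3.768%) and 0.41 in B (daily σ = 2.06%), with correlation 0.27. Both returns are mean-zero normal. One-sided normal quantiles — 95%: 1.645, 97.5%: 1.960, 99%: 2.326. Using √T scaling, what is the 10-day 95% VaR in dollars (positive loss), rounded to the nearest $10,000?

$1,610,000

σ_p = √(0.59²·3.768² + 0.41²·2.06² + 2·0.27·0.59·0.41·3.768·2.06) = 2.583%.
σ_{10d} = 2.583% × √10 = 8.168%.
VaR = 1.645 × 8.168% = 13.436%; on $12,000,000 that is $1,612,320.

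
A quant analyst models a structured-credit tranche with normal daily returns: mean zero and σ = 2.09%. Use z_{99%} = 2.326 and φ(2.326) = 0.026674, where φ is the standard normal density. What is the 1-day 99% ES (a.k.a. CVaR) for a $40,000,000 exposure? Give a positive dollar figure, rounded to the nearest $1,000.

Tail multiplier: φ(z)/(1−α) = 0.026674 / 0.01 = 2.667.
ES = 2.09% × 2.667 = 5.574%.
On $40,000,000: 0.05574 × $40,000,000 = $2,229,600.

$2,230,000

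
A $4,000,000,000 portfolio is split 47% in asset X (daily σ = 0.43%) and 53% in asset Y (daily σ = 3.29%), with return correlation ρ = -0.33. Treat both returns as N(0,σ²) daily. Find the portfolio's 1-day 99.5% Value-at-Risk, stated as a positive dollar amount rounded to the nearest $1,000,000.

σ_p² = 0.47²·0.43² + 0.53²·3.29² + 2·-0.33·0.47·0.53·0.43·3.29 = 2.8487 (%²).
σ_p = √2.8487 = 1.688%.
At 99.5%, z = 2.576.
VaR = 2.576 × 1.688% = 4.348%; on $4,000,000,000 that is $173,920,000.

$174,000,000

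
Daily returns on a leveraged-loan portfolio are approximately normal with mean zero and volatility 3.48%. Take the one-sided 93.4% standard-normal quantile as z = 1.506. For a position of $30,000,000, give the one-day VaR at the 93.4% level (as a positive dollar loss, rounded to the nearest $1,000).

VaR = z·σ = 1.506 × 3.48% = 5.241%.
On $30,000,000: 0.05241 × $30,000,000 = $1,572,300.

$1,572,000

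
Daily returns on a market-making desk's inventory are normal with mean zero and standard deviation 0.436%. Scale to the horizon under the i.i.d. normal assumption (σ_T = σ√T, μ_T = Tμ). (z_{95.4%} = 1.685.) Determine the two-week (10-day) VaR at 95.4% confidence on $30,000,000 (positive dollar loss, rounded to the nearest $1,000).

$697,000

σ_{10d} = 0.436% × √10 = 1.379%.
VaR = 1.685 × 1.379% = 2.324%.
On $30,000,000: 0.02324 × $30,000,000 = $697,200.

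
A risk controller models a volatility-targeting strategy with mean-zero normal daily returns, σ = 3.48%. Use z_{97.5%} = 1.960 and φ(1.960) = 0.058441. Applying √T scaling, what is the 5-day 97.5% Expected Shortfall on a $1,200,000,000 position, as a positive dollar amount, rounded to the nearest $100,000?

$218,300,000

σ_{5d} = 3.48% × √5 = 7.782%.
ES multiplier = φ(z)/(1−α) = 0.058441/0.025 = 2.338.
ES = 7.782% × 2.338 = 18.194%; on $1,200,000,000: $218,328,000.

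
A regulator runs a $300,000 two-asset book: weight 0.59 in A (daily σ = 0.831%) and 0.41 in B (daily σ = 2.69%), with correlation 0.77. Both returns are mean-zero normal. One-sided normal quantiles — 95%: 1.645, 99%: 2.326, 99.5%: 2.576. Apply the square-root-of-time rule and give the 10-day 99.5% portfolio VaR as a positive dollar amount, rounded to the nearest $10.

σ_p = √(0.59²·0.831² + 0.41²·2.69² + 2·0.77·0.59·0.41·0.831·2.69) = 1.513%.
σ_{10d} = 1.513% × √10 = 4.785%.
VaR = 2.576 × 4.785% = 12.326%; on $300,000 that is $36,978.

$36,980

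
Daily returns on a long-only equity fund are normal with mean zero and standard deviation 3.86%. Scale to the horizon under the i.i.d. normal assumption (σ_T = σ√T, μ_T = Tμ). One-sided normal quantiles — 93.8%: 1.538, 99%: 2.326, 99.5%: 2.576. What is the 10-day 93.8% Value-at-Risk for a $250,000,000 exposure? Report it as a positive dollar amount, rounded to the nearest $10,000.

σ_{10d} = 3.86% × √10 = 12.206%.
VaR = 1.538 × 12.206% = 18.773%.
On $250,000,000: 0.18773 × $250,000,000 = $46,932,500.

$46,930,000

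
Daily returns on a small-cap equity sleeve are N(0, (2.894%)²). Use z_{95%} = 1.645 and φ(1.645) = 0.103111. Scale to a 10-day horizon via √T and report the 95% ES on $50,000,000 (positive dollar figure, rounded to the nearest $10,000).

$9,440,000

σ_{10d} = 2.894% × √10 = 9.152%.
ES multiplier = φ(z)/(1−α) = 0.103111/0.05 = 2.062.
ES = 9.152% × 2.062 = 18.871%; on $50,000,000: $9,435,500.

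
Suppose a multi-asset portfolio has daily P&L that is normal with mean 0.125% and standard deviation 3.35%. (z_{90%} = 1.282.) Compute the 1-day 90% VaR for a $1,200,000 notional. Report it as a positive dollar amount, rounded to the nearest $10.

$50,040

VaR = −μ + z·σ = −(0.125%) + 1.282 × 3.35% = 4.170%.
On $1,200,000: 0.04170 × $1,200,000 = $50,040.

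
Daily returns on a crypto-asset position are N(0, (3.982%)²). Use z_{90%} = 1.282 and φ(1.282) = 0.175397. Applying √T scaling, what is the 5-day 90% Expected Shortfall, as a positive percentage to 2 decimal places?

15.62%

σ_{5d} = 3.982% × √5 = 8.904%.
ES multiplier = φ(z)/(1−α) = 0.175397/0.1 = 1.754.
ES = 8.904% × 1.754 = 15.618%.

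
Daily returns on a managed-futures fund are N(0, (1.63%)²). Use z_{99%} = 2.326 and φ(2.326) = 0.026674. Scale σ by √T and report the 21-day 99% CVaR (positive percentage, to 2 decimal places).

σ_{21d} = 1.63% × √21 = 7.470%.
ES multiplier = φ(z)/(1−α) = 0.026674/0.01 = 2.667.
ES = 7.470% × 2.667 = 19.922%.

19.92%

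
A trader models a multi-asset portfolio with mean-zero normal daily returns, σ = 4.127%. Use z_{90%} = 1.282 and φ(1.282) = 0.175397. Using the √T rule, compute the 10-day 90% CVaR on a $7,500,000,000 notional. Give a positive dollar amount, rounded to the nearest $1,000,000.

σ_{10d} = 4.127% × √10 = 13.051%.
ES multiplier = φ(z)/(1−α) = 0.175397/0.1 = 1.754.
ES = 13.051% × 1.754 = 22.891%; on $7,500,000,000: $1,716,825,000.

$1,717,000,000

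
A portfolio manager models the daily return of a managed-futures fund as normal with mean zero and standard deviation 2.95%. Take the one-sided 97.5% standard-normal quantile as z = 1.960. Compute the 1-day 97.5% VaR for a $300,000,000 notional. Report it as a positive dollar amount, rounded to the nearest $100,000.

$17,300,000

VaR = z·σ = 1.960 × 2.95% = 5.782%.
On $300,000,000: 0.05782 × $300,000,000 = $17,346,000.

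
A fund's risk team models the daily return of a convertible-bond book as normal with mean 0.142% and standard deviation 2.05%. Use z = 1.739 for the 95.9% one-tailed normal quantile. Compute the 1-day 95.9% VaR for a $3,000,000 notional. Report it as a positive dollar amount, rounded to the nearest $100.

VaR = −μ + z·σ = −(0.142%) + 1.739 × 2.05% = 3.423%.
On $3,000,000: 0.03423 × $3,000,000 = $102,690.

$102,700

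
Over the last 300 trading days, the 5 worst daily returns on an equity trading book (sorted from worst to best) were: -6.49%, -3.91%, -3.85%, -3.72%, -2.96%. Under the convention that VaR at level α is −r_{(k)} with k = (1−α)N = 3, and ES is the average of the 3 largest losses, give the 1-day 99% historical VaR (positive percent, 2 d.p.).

k = 3; the 3rd lowest return is -3.85%, so VaR = 3.85%.

3.85%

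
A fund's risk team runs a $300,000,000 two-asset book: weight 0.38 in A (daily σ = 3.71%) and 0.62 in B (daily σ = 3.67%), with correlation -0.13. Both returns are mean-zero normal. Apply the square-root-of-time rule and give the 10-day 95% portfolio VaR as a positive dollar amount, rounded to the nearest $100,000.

$39,300,000

σ_p = √(0.38²·3.71² + 0.62²·3.67² + 2·-0.13·0.38·0.62·3.71·3.67) = 2.516%.
σ_{10d} = 2.516% × √10 = 7.956%.
z(95%) = 1.645.
VaR = 1.645 × 7.956% = 13.088%; on $300,000,000 that is $39,264,000.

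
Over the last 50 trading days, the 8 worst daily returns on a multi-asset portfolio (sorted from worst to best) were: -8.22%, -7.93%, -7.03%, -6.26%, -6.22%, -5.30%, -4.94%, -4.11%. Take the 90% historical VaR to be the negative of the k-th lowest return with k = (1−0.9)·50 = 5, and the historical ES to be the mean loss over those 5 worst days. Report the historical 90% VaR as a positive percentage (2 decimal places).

k = 5; the 5th lowest return is -6.22%, so VaR = 6.22%.

6.22%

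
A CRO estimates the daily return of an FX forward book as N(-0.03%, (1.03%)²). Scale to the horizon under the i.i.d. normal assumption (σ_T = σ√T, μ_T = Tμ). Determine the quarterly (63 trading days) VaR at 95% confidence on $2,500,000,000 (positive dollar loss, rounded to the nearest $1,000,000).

$383,000,000

At 95%, z = 1.645.
σ_{63d} = 1.03% × √63 = 8.175%; μ_{63d} = 63 × -0.03% = -1.890%.
VaR = −(-1.890%) + 1.645 × 8.175% = 15.338%.
On $2,500,000,000: 0.15338 × $2,500,000,000 = $383,450,000.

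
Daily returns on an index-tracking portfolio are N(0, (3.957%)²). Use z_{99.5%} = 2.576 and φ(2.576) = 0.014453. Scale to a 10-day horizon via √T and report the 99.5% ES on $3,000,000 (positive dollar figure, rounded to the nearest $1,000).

σ_{10d} = 3.957% × √10 = 12.513%.
ES multiplier = φ(z)/(1−α) = 0.014453/0.005 = 2.891.
ES = 12.513% × 2.891 = 36.175%; on $3,000,000: $1,085,250.

$1,085,000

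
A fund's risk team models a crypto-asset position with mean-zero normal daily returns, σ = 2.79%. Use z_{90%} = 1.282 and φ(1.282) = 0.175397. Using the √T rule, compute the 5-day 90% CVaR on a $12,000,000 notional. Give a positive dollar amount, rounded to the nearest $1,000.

$1,313,000

σ_{5d} = 2.79% × √5 = 6.239%.
ES multiplier = φ(z)/(1−α) = 0.175397/0.1 = 1.754.
ES = 6.239% × 1.754 = 10.943%; on $12,000,000: $1,313,160.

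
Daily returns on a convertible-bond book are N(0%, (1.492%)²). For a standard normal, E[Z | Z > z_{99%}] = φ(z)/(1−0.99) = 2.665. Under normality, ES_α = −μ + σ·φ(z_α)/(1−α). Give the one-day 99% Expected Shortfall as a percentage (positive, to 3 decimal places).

3.976%

ES = 1.492% × 2.665 = 3.976%.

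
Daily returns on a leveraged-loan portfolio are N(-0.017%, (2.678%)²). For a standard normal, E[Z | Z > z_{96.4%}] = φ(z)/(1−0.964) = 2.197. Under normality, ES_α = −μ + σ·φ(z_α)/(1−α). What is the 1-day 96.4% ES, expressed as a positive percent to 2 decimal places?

ES = −(-0.017%) + 2.678% × 2.197 = 5.901%.

5.90%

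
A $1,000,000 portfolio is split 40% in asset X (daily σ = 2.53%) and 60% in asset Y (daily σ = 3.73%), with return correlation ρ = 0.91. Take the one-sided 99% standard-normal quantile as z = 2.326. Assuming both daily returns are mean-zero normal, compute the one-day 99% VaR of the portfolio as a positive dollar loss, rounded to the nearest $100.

σ_p² = 0.4²·2.53² + 0.6²·3.73² + 2·0.91·0.4·0.6·2.53·3.73 = 10.1548 (%²).
σ_p = √10.1548 = 3.187%.
VaR = 2.326 × 3.187% = 7.413%; on $1,000,000 that is $74,130.

$74,100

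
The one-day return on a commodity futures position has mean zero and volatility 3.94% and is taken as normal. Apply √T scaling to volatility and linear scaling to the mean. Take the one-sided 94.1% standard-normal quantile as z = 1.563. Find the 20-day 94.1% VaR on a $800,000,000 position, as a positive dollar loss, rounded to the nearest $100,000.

$220,300,000

σ_{20d} = 3.94% × √20 = 17.620%.
VaR = 1.563 × 17.620% = 27.540%.
On $800,000,000: 0.27540 × $800,000,000 = $220,320,000.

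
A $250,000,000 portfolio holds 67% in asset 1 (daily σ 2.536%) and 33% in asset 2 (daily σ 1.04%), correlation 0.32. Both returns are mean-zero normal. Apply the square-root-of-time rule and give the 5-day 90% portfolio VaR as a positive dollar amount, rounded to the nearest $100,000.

$13,200,000

σ_p = √(0.67²·2.536² + 0.33²·1.04² + 2·0.32·0.67·0.33·2.536·1.04) = 1.838%.
σ_{5d} = 1.838% × √5 = 4.110%.
z(90%) = 1.282.
VaR = 1.282 × 4.110% = 5.269%; on $250,000,000 that is $13,172,500.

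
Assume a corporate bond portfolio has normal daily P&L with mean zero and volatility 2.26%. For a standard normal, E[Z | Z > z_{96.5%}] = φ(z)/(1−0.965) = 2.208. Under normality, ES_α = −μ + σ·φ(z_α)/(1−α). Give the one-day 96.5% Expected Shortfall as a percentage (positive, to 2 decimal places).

4.99%

ES = 2.26% × 2.208 = 4.990%.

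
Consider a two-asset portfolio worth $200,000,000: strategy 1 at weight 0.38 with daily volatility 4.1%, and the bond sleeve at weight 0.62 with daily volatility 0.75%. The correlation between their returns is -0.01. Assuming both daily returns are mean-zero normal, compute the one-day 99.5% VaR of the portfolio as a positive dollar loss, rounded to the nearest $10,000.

σ_p² = 0.38²·4.1² + 0.62²·0.75² + 2·-0.01·0.38·0.62·4.1·0.75 = 2.6291 (%²).
σ_p = √2.6291 = 1.621%.
At 99.5%, z = 2.576.
VaR = 2.576 × 1.621% = 4.176%; on $200,000,000 that is $8,352,000.

$8,350,000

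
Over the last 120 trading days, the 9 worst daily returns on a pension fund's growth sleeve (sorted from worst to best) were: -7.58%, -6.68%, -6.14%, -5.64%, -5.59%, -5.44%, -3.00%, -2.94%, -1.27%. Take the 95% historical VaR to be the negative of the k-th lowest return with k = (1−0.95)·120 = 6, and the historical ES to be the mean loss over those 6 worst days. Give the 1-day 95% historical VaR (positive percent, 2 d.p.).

k = 6; the 6th lowest return is -5.44%, so VaR = 5.44%.

5.44%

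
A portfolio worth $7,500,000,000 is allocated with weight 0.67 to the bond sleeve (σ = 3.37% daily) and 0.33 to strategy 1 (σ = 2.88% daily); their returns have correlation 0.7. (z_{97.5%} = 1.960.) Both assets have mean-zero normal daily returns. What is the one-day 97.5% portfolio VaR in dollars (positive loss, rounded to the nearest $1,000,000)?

σ_p² = 0.67²·3.37² + 0.33²·2.88² + 2·0.7·0.67·0.33·3.37·2.88 = 9.0056 (%²).
σ_p = √9.0056 = 3.001%.
VaR = 1.960 × 3.001% = 5.882%; on $7,500,000,000 that is $441,150,000.

$441,000,000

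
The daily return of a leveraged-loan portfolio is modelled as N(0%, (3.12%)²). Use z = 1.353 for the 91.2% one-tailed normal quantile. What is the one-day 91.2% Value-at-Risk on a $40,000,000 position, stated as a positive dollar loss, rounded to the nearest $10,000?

$1,690,000

VaR = z·σ = 1.353 × 3.12% = 4.221%.
On $40,000,000: 0.04221 × $40,000,000 = $1,688,400.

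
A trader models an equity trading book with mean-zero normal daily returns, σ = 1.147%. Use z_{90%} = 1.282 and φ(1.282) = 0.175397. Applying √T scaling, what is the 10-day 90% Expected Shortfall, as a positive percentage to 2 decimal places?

σ_{10d} = 1.147% × √10 = 3.627%.
ES multiplier = φ(z)/(1−α) = 0.175397/0.1 = 1.754.
ES = 3.627% × 1.754 = 6.362%.

6.36%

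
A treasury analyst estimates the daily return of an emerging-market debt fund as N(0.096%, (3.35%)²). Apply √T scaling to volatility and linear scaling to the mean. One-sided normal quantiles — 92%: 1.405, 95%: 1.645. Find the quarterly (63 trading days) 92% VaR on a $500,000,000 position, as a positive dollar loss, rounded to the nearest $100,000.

$156,600,000

σ_{63d} = 3.35% × √63 = 26.590%; μ_{63d} = 63 × 0.096% = 6.048%.
VaR = −(6.048%) + 1.405 × 26.590% = 31.311%.
On $500,000,000: 0.31311 × $500,000,000 = $156,555,000.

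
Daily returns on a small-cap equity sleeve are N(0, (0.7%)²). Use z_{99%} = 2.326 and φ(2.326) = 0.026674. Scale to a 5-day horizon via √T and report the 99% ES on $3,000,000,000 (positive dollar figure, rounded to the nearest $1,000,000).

σ_{5d} = 0.7% × √5 = 1.565%.
ES multiplier = φ(z)/(1−α) = 0.026674/0.01 = 2.667.
ES = 1.565% × 2.667 = 4.174%; on $3,000,000,000: $125,220,000.

$125,000,000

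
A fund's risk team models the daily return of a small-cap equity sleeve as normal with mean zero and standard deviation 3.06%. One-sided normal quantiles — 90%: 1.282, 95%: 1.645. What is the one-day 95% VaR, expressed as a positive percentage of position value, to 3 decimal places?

5.034%

VaR = z·σ = 1.645 × 3.06% = 5.034%.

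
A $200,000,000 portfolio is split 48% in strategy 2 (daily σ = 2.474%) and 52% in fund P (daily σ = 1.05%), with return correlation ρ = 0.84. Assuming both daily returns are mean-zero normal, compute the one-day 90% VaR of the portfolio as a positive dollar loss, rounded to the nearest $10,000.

σ_p² = 0.48²·2.474² + 0.52²·1.05² + 2·0.84·0.48·0.52·2.474·1.05 = 2.7976 (%²).
σ_p = √2.7976 = 1.673%.
At 90%, z = 1.282.
VaR = 1.282 × 1.673% = 2.145%; on $200,000,000 that is $4,290,000.

$4,290,000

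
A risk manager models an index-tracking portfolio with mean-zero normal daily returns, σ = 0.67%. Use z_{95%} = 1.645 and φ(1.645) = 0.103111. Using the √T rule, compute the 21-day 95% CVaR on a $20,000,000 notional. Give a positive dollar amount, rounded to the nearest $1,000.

σ_{21d} = 0.67% × √21 = 3.070%.
ES multiplier = φ(z)/(1−α) = 0.103111/0.05 = 2.062.
ES = 3.070% × 2.062 = 6.330%; on $20,000,000: $1,266,000.

$1,266,000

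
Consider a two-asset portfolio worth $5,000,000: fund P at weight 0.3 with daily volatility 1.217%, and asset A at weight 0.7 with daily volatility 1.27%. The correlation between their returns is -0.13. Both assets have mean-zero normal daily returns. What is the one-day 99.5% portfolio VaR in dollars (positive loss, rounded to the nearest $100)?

σ_p² = 0.3²·1.217² + 0.7²·1.27² + 2·-0.13·0.3·0.7·1.217·1.27 = 0.8392 (%²).
σ_p = √0.8392 = 0.916%.
At 99.5%, z = 2.576.
VaR = 2.576 × 0.916% = 2.360%; on $5,000,000 that is $118,000.

$118,000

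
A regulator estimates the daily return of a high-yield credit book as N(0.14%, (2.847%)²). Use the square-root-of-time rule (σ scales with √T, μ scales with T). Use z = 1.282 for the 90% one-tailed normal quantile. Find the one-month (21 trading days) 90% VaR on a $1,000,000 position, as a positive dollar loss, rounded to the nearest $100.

$137,900

σ_{21d} = 2.847% × √21 = 13.047%; μ_{21d} = 21 × 0.14% = 2.940%.
VaR = −(2.940%) + 1.282 × 13.047% = 13.786%.
On $1,000,000: 0.13786 × $1,000,000 = $137,860.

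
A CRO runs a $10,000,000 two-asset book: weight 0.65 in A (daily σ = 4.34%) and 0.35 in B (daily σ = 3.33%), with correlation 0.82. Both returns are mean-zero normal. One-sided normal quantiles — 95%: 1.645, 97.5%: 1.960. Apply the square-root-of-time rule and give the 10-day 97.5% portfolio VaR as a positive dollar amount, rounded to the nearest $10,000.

$2,380,000

σ_p = √(0.65²·4.34² + 0.35²·3.33² + 2·0.82·0.65·0.35·4.34·3.33) = 3.835%.
σ_{10d} = 3.835% × √10 = 12.127%.
VaR = 1.960 × 12.127% = 23.769%; on $10,000,000 that is $2,376,900.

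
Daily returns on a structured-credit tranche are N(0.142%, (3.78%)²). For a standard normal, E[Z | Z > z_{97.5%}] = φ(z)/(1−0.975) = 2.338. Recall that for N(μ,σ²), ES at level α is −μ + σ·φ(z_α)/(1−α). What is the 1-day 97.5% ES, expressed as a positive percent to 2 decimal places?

8.70%

ES = −(0.142%) + 3.78% × 2.338 = 8.696%.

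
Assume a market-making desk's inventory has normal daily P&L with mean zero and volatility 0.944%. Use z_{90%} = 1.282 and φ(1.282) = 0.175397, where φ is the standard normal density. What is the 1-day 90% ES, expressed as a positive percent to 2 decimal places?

1.66%

Tail multiplier: φ(z)/(1−α) = 0.175397 / 0.1 = 1.754.
ES = 0.944% × 1.754 = 1.656%.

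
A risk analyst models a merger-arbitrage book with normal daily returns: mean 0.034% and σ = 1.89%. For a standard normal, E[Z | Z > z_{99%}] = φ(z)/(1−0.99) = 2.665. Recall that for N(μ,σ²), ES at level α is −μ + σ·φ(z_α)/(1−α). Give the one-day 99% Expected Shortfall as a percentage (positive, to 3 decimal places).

5.003%

ES = −(0.034%) + 1.89% × 2.665 = 5.003%.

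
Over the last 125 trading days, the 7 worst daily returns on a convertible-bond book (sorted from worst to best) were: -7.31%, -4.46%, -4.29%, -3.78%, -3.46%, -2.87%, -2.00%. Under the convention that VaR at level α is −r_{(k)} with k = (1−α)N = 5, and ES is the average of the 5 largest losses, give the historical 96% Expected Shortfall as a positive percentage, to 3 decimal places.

4.660%

The 5 worst returns sum to -23.30%.
ES = −(-23.30%) / 5 = 4.66% ≈ 4.660%.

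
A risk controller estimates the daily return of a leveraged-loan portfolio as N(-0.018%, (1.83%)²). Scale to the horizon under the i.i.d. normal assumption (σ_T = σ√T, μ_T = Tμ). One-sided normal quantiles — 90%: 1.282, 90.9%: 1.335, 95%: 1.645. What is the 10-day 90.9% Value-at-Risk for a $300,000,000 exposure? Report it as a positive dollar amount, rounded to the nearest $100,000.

$23,700,000

σ_{10d} = 1.83% × √10 = 5.787%; μ_{10d} = 10 × -0.018% = -0.180%.
VaR = −(-0.180%) + 1.335 × 5.787% = 7.906%.
On $300,000,000: 0.07906 × $300,000,000 = $23,718,000.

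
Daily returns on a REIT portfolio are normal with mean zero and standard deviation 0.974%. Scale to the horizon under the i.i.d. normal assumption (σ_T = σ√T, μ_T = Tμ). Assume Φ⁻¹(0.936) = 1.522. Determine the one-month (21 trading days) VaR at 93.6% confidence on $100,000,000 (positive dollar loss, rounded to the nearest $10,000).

$6,790,000

σ_{21d} = 0.974% × √21 = 4.463%.
VaR = 1.522 × 4.463% = 6.793%.
On $100,000,000: 0.06793 × $100,000,000 = $6,793,000.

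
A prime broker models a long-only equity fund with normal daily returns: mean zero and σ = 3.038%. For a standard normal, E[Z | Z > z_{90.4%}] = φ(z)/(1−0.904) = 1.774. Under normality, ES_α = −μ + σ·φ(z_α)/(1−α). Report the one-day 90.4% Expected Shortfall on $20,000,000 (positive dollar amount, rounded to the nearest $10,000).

$1,080,000

ES = 3.038% × 1.774 = 5.389%.
On $20,000,000: 0.05389 × $20,000,000 = $1,077,800.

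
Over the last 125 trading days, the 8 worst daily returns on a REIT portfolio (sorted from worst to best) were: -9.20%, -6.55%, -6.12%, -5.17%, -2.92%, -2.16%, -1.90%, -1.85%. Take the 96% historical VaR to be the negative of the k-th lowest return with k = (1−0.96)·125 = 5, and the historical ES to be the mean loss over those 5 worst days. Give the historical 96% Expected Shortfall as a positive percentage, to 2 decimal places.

5.99%

The 5 worst returns sum to -29.96%.
ES = −(-29.96%) / 5 = 5.992% ≈ 5.99%.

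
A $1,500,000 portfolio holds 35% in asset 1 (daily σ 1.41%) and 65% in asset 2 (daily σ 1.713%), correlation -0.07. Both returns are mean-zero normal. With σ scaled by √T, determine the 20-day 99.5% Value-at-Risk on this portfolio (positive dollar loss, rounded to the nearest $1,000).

σ_p = √(0.35²·1.41² + 0.65²·1.713² + 2·-0.07·0.35·0.65·1.41·1.713) = 1.186%.
σ_{20d} = 1.186% × √20 = 5.304%.
z(99.5%) = 2.576.
VaR = 2.576 × 5.304% = 13.663%; on $1,500,000 that is $204,945.

$205,000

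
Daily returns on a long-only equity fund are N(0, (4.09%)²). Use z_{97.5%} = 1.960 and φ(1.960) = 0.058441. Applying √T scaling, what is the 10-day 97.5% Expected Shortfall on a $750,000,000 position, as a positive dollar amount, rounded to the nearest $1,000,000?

σ_{10d} = 4.09% × √10 = 12.934%.
ES multiplier = φ(z)/(1−α) = 0.058441/0.025 = 2.338.
ES = 12.934% × 2.338 = 30.240%; on $750,000,000: $226,800,000.

$227,000,000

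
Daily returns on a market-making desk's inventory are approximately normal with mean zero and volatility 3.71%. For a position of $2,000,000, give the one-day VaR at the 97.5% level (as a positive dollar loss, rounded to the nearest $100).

At 97.5% one-sided, z = 1.960.
VaR = z·σ = 1.960 × 3.71% = 7.272%.
On $2,000,000: 0.07272 × $2,000,000 = $145,440.

$145,400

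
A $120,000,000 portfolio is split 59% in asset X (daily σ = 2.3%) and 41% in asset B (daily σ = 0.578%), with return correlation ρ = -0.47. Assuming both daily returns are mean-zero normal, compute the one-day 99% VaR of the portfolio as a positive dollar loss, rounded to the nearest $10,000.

σ_p² = 0.59²·2.3² + 0.41²·0.578² + 2·-0.47·0.59·0.41·2.3·0.578 = 1.5953 (%²).
σ_p = √1.5953 = 1.263%.
At 99%, z = 2.326.
VaR = 2.326 × 1.263% = 2.938%; on $120,000,000 that is $3,525,600.

$3,530,000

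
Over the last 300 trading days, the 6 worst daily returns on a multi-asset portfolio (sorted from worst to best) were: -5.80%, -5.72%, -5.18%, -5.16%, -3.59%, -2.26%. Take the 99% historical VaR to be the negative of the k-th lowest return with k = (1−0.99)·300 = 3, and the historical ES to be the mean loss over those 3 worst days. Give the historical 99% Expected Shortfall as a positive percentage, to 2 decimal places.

The 3 worst returns sum to -16.70%.
ES = −(-16.70%) / 3 = 5.5666…% ≈ 5.57%.

5.57%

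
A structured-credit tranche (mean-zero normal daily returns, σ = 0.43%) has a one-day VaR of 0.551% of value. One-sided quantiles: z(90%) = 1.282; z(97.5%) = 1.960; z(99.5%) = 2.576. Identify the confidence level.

Implied z = VaR/σ = 0.551 / 0.43 = 1.281.
This matches z(90%) = 1.282.

90%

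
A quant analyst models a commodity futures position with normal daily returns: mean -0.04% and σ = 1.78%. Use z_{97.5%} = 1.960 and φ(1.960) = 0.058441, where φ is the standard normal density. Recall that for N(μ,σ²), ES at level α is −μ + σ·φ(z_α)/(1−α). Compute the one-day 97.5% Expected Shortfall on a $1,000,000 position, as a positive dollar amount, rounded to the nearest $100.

Tail multiplier: φ(z)/(1−α) = 0.058441 / 0.025 = 2.338.
ES = −(-0.04%) + 1.78% × 2.338 = 4.202%.
On $1,000,000: 0.04202 × $1,000,000 = $42,020.

$42,000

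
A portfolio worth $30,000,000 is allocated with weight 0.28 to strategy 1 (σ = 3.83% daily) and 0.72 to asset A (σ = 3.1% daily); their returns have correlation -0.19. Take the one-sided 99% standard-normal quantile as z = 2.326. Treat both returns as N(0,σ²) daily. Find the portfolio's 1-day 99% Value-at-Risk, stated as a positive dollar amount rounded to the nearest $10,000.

σ_p² = 0.28²·3.83² + 0.72²·3.1² + 2·-0.19·0.28·0.72·3.83·3.1 = 5.2223 (%²).
σ_p = √5.2223 = 2.285%.
VaR = 2.326 × 2.285% = 5.315%; on $30,000,000 that is $1,594,500.

$1,590,000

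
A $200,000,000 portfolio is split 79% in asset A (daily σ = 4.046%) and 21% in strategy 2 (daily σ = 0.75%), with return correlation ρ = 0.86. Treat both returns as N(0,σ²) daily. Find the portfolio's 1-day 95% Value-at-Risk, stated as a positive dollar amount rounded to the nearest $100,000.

σ_p² = 0.79²·4.046² + 0.21²·0.75² + 2·0.86·0.79·0.21·4.046·0.75 = 11.1073 (%²).
σ_p = √11.1073 = 3.333%.
At 95%, z = 1.645.
VaR = 1.645 × 3.333% = 5.483%; on $200,000,000 that is $10,966,000.

$11,000,000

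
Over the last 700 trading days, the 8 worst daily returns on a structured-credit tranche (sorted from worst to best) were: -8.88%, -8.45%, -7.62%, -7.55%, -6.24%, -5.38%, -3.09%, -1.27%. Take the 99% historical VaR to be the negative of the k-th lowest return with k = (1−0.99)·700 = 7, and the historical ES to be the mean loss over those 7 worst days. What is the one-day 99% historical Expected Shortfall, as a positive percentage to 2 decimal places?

The 7 worst returns sum to -47.21%.
ES = −(-47.21%) / 7 = 6.7442…% ≈ 6.74%.

6.74%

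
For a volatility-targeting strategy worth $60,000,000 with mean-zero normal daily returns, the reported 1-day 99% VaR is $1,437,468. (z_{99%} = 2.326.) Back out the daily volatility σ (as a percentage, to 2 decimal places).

1.03%

VaR as a fraction: $1,437,468 / $60,000,000 = 2.396%.
σ = VaR / z = 2.396% / 2.326 = 1.030%.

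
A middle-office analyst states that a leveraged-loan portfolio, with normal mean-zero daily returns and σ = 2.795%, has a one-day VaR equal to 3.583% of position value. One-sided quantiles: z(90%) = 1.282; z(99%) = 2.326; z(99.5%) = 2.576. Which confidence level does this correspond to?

Implied z = VaR/σ = 3.583 / 2.795 = 1.282.
This matches z(90%) = 1.282.

90%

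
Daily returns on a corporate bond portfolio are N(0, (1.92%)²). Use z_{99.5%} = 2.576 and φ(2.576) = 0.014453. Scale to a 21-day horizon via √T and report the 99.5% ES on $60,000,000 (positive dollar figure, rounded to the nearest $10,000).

$15,260,000

σ_{21d} = 1.92% × √21 = 8.799%.
ES multiplier = φ(z)/(1−α) = 0.014453/0.005 = 2.891.
ES = 8.799% × 2.891 = 25.438%; on $60,000,000: $15,262,800.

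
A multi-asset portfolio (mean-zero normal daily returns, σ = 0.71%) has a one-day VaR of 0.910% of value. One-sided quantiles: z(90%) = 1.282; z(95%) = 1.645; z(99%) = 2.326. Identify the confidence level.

Implied z = VaR/σ = 0.910 / 0.71 = 1.282.
This matches z(90%) = 1.282.

90%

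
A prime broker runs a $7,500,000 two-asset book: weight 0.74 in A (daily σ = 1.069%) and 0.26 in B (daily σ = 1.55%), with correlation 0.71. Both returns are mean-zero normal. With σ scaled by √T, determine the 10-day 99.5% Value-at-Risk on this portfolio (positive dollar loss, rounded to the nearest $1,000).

$681,000

σ_p = √(0.74²·1.069² + 0.26²·1.55² + 2·0.71·0.74·0.26·1.069·1.55) = 1.114%.
σ_{10d} = 1.114% × √10 = 3.523%.
z(99.5%) = 2.576.
VaR = 2.576 × 3.523% = 9.075%; on $7,500,000 that is $680,625.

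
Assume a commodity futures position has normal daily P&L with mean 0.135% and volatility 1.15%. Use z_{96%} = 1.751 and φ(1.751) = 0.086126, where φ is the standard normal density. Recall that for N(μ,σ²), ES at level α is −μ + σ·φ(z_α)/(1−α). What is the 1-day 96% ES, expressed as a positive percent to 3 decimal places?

2.341%

Tail multiplier: φ(z)/(1−α) = 0.086126 / 0.04 = 2.153.
ES = −(0.135%) + 1.15% × 2.153 = 2.341%.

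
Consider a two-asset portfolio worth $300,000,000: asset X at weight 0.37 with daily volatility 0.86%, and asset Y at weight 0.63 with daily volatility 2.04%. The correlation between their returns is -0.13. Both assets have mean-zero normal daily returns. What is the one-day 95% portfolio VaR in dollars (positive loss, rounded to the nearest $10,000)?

$6,330,000

σ_p² = 0.37²·0.86² + 0.63²·2.04² + 2·-0.13·0.37·0.63·0.86·2.04 = 1.6467 (%²).
σ_p = √1.6467 = 1.283%.
At 95%, z = 1.645.
VaR = 1.645 × 1.283% = 2.111%; on $300,000,000 that is $6,333,000.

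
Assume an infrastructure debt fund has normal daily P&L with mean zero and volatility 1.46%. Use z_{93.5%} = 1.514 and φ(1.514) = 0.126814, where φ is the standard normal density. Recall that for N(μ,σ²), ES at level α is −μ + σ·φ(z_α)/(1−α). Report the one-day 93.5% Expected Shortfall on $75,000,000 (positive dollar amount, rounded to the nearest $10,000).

Tail multiplier: φ(z)/(1−α) = 0.126814 / 0.065 = 1.951.
ES = 1.46% × 1.951 = 2.848%.
On $75,000,000: 0.02848 × $75,000,000 = $2,136,000.

$2,140,000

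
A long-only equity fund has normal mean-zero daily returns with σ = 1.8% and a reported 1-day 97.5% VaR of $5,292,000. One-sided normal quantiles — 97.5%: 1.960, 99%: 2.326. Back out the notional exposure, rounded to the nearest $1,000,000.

VaR as a fraction of value: z·σ = 1.960 × 1.8% = 3.528%.
Position = $5,292,000 / 0.03528 = $150,000,000.

$150,000,000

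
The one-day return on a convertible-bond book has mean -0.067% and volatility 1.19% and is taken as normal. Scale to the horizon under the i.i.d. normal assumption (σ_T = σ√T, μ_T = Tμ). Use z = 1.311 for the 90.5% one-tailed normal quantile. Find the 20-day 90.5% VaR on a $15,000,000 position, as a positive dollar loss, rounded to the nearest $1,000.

σ_{20d} = 1.19% × √20 = 5.322%; μ_{20d} = 20 × -0.067% = -1.340%.
VaR = −(-1.340%) + 1.311 × 5.322% = 8.317%.
On $15,000,000: 0.08317 × $15,000,000 = $1,247,550.

$1,248,000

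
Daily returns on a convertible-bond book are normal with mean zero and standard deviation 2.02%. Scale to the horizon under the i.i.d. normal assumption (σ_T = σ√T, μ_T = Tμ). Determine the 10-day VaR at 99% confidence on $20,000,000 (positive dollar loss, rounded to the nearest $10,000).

$2,970,000

At 99%, z = 2.326.
σ_{10d} = 2.02% × √10 = 6.388%.
VaR = 2.326 × 6.388% = 14.858%.
On $20,000,000: 0.14858 × $20,000,000 = $2,971,600.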